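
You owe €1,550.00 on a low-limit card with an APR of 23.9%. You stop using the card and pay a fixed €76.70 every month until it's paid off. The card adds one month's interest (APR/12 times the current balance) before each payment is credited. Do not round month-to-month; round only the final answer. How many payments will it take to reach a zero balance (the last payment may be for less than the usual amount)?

Monthly rate r = 23.9%/12 = 1.99167% = 0.0199167.
Recurrence: B ← B·(1+r) − €76.70.
Month 1: interest €30.87; balance after payment €1,504.17.
Month 2: interest €29.96; balance after payment €1,457.43.
Closed form: n = −ln(1 − rB₀/P)/ln(1+r) = −ln(0.59751)/ln(1.01992) ≈ 26.113, so the balance reaches zero during payment 27.

27 payments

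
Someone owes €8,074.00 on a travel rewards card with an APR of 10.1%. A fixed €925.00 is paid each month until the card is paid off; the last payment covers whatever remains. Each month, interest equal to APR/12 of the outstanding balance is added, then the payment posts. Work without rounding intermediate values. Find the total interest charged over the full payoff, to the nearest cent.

€347.56

Monthly rate r = 10.1%/12 = 0.841667% = 0.00841667.
Payoff takes n = ⌈−ln(1 − rB₀/P)/ln(1+r)⌉ = ⌈9.104⌉ = 10 payments; the last is €96.56.
Total paid = 9·€925.00 + €96.56 = €8,421.56.
Total interest = total paid − principal = €8,421.56 − €8,074.00 = €347.56.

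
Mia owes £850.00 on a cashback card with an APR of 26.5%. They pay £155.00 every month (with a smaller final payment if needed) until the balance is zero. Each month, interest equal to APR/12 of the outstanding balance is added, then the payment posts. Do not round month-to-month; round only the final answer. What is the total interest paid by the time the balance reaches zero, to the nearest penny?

Monthly rate r = 26.5%/12 = 2.20833% = 0.0220833.
Payoff takes n = ⌈−ln(1 − rB₀/P)/ln(1+r)⌉ = ⌈5.910⌉ = 6 payments; the last is £141.15.
Total paid = 5·£155.00 + £141.15 = £916.15.
Total interest = total paid − principal = £916.15 − £850.00 = £66.15.

£66.15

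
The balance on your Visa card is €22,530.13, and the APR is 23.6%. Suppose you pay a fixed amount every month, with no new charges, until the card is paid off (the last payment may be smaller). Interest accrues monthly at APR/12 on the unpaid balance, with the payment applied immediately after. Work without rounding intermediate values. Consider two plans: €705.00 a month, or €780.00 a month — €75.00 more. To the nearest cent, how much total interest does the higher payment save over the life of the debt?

€2,223.31

Monthly rate r = 23.6%/12 = 1.96667% = 0.0196667.
At €705.00/mo: n = ⌈−ln(1 − rB₀/P)/ln(1+r)⌉ = 51 payments (last €595.21); total interest = total paid − €22,530.13 = €13,315.08.
At €780.00/mo: 44 payments (last €81.90); total interest €11,091.77.
Interest saved = €13,315.08 − €11,091.77 = €2,223.31.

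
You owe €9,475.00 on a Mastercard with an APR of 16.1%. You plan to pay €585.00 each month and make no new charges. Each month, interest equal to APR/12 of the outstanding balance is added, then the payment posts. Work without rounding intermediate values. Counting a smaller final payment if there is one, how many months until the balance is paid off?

19 payments

Monthly rate r = 16.1%/12 = 1.34167% = 0.0134167.
Recurrence: B ← B·(1+r) − €585.00.
Month 1: interest €127.12; balance after payment €9,017.12.
Month 2: interest €120.98; balance after payment €8,553.10.
Closed form: n = −ln(1 − rB₀/P)/ln(1+r) = −ln(0.7827)/ln(1.01342) ≈ 18.384, so the balance reaches zero during payment 19.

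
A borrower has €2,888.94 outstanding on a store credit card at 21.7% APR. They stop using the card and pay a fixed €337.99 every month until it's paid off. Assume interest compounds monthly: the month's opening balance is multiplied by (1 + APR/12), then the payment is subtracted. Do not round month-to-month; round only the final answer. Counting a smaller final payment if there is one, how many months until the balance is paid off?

Monthly rate r = 21.7%/12 = 1.80833% = 0.0180833.
Recurrence: B ← B·(1+r) − €337.99.
Month 1: interest €52.24; balance after payment €2,603.19.
Month 2: interest €47.07; balance after payment €2,312.28.
Closed form: n = −ln(1 − rB₀/P)/ln(1+r) = −ln(0.84543)/ln(1.01808) ≈ 9.369, so the balance reaches zero during payment 10.

10 payments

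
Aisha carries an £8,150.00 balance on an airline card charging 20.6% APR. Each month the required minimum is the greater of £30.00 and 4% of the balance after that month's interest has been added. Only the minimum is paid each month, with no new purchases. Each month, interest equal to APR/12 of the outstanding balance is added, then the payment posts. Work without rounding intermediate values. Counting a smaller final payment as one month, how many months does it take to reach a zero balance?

Monthly rate r = 20.6%/12 = 1.71667% = 0.0171667.
While 4% of the post-interest balance exceeds £30.00, each month B ← (B·(1+r))·(1 − 0.04), i.e. B shrinks by the factor (1+r)·0.96 = 0.97648.
This holds for months 1–101. Entering month 102 the balance is £736.47; 4% of the post-interest balance is now below £30.00, so the flat £30.00 minimum applies from here.
From month 102 a fixed £30.00 at rate r clears £736.47 in 33 more payments. Total: 101 + 33 = 134 months.

134 months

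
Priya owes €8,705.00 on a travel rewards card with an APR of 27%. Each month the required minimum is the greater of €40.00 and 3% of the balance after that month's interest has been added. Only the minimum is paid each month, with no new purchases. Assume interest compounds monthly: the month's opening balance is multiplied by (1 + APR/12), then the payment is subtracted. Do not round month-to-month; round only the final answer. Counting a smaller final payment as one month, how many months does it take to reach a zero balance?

291 months

Monthly rate r = 27%/12 = 2.25% = 0.0225.
While 3% of the post-interest balance exceeds €40.00, each month B ← (B·(1+r))·(1 − 0.03), i.e. B shrinks by the factor (1+r)·0.97 = 0.99182.
This holds for months 1–232. Entering month 233 the balance is €1,296.29; 3% of the post-interest balance is now below €40.00, so the flat €40.00 minimum applies from here.
From month 233 a fixed €40.00 at rate r clears €1,296.29 in 59 more payments. Total: 232 + 59 = 291 months.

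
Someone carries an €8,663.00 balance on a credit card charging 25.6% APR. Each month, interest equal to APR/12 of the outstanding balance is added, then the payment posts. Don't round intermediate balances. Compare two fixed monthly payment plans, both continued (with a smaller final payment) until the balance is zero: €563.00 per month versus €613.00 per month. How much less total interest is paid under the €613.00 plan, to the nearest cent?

€193.32

Monthly rate r = 25.6%/12 = 2.13333% = 0.0213333.
At €563.00/mo: n = ⌈−ln(1 − rB₀/P)/ln(1+r)⌉ = 19 payments (last €478.80); total interest = total paid − €8,663.00 = €1,949.80.
At €613.00/mo: 17 payments (last €611.48); total interest €1,756.48.
Interest saved = €1,949.80 − €1,756.48 = €193.32.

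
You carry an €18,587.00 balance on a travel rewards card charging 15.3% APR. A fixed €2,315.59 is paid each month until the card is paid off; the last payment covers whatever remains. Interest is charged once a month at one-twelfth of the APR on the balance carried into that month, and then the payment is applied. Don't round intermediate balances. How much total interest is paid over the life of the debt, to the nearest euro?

€1,150

Monthly rate r = 15.3%/12 = 1.275% = 0.01275.
Payoff takes n = ⌈−ln(1 − rB₀/P)/ln(1+r)⌉ = ⌈8.522⌉ = 9 payments; the last is €1,212.12.
Total paid = 8·€2,315.59 + €1,212.12 = €19,736.84.
Total interest = total paid − principal = €19,736.84 − €18,587.00 = €1,149.84.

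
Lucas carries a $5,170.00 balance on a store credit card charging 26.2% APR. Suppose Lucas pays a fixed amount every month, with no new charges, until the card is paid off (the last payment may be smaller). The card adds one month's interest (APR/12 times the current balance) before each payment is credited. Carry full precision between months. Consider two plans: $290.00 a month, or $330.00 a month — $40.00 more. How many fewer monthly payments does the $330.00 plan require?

Monthly rate r = 26.2%/12 = 2.18333% = 0.0218333.
At $290.00/mo: n = ⌈−ln(1 − rB₀/P)/ln(1+r)⌉ = 23 payments (last $240.51); total interest = total paid − $5,170.00 = $1,450.51.
At $330.00/mo: 20 payments (last $127.13); total interest $1,227.13.
Payments saved = 23 − 20 = 3.

3 fewer payments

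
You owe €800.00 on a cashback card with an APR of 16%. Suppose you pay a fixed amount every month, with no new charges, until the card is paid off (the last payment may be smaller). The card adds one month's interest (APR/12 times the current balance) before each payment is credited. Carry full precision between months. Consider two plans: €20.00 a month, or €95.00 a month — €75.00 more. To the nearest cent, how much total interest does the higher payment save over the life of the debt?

€296.61

Monthly rate r = 16%/12 = 1.33333% = 0.0133333.
At €20.00/mo: n = ⌈−ln(1 − rB₀/P)/ln(1+r)⌉ = 58 payments (last €10.85); total interest = total paid − €800.00 = €350.85.
At €95.00/mo: 9 payments (last €94.24); total interest €54.24.
Interest saved = €350.85 − €54.24 = €296.61.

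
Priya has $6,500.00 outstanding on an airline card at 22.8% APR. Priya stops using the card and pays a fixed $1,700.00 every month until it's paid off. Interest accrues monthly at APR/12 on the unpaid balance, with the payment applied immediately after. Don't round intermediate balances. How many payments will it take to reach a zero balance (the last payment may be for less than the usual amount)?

Monthly rate r = 22.8%/12 = 1.9% = 0.019.
Recurrence: B ← B·(1+r) − $1,700.00.
Month 1: interest $123.50; balance after payment $4,923.50.
Month 2: interest $93.55; balance after payment $3,317.05.
Month 3: interest $63.02; balance after payment $1,680.07.
Month 4: interest $31.92; balance after payment $11.99.
Month 5: interest $0.23; balance after payment $0.00.

5 payments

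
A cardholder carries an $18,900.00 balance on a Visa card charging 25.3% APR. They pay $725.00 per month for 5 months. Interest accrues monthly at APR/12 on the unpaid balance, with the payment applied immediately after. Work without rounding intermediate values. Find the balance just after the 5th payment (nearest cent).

Monthly rate r = 25.3%/12 = 2.10833% = 0.0210833.
Each month: B ← B·(1+r) − $725.00.
Month 1: interest $398.47; balance after payment $18,573.47.
Month 2: interest $391.59; balance after payment $18,240.07.
Month 3: interest $384.56; balance after payment $17,899.63.
Month 4: interest $377.38; balance after payment $17,552.01.
Month 5: interest $370.05; balance after payment $17,197.07.

$17,197.07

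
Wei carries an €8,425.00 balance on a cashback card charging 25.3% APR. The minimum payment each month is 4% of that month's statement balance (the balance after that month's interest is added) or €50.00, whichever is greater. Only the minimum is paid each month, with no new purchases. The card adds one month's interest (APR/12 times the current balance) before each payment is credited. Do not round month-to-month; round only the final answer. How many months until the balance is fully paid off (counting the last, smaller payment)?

132 months

Monthly rate r = 25.3%/12 = 2.10833% = 0.0210833.
While 4% of the post-interest balance exceeds €50.00, each month B ← (B·(1+r))·(1 − 0.04), i.e. B shrinks by the factor (1+r)·0.96 = 0.98024.
This holds for months 1–97. Entering month 98 the balance is €1,215.67; 4% of the post-interest balance is now below €50.00, so the flat €50.00 minimum applies from here.
From month 98 a fixed €50.00 at rate r clears €1,215.67 in 35 more payments. Total: 97 + 35 = 132 months.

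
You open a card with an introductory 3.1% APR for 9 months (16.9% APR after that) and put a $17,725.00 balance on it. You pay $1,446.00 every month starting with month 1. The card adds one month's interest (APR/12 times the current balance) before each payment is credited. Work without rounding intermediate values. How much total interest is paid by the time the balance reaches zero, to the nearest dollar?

$445

Promo months 1–9 at r₀ = 3.1%/12 = 0.00258333; months 10+ at r₁ = 16.9%/12 = 0.0140833.
After month 9: iterate B ← B·(1+r₀) − $1,446.00 for 9 months → $4,992.10.
Then at r₁ with $1,446.00/mo: n₂ = −ln(1 − r₁·B/P)/ln(1+r₁) ≈ 3.56 → 4 more payments.
Total paid = 12·$1,446.00 + $817.98 = $18,169.98; interest = $18,169.98 − $17,725.00 = $444.98.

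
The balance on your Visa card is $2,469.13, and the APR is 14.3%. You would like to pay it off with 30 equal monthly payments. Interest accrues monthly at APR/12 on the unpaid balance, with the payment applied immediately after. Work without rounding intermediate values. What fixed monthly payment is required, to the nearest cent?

Monthly rate r = 14.3%/12 = 1.19167% = 0.0119167.
Level-payment amortization: P = B₀·r / (1 − (1+r)^(−n)) = 2469.13·0.0119167 / (1 − 1.01192^(−30)).
Denominator 1 − (1+r)^(−30) = 0.299097626.
P = 29.4238 / 0.299097626 ≈ 98.38.

$98.38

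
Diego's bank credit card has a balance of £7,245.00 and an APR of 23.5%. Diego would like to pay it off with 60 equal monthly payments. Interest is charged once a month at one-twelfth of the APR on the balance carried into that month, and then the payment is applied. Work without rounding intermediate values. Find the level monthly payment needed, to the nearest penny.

£206.33

Monthly rate r = 23.5%/12 = 1.95833% = 0.0195833.
Level-payment amortization: P = B₀·r / (1 − (1+r)^(−n)) = 7245.00·0.0195833 / (1 − 1.01958^(−60)).
Denominator 1 − (1+r)^(−60) = 0.687653717.
P = 141.881 / 0.687653717 ≈ 206.33.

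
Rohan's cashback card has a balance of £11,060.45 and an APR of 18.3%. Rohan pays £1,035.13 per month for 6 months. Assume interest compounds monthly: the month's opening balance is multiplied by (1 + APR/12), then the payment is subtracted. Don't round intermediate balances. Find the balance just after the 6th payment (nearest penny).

£5,659.42

Monthly rate r = 18.3%/12 = 1.525% = 0.01525.
Each month: B ← B·(1+r) − £1,035.13.
Month 1: interest £168.67; balance after payment £10,193.99.
Month 2: interest £155.46; balance after payment £9,314.32.
Month 3: interest £142.04; balance after payment £8,421.23.
Month 4: interest £128.42; balance after payment £7,514.53.
Month 5: interest £114.60; balance after payment £6,593.99.
Month 6: interest £100.56; balance after payment £5,659.42.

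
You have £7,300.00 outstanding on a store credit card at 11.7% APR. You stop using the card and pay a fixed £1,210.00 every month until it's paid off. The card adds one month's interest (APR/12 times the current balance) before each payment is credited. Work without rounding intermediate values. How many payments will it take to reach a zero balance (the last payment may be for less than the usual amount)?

7 months

Monthly rate r = 11.7%/12 = 0.975% = 0.00975.
Recurrence: B ← B·(1+r) − £1,210.00.
Month 1: interest £71.17; balance after payment £6,161.18.
Month 2: interest £60.07; balance after payment £5,011.25.
Closed form: n = −ln(1 − rB₀/P)/ln(1+r) = −ln(0.94118)/ln(1.00975) ≈ 6.248, so the balance reaches zero during payment 7.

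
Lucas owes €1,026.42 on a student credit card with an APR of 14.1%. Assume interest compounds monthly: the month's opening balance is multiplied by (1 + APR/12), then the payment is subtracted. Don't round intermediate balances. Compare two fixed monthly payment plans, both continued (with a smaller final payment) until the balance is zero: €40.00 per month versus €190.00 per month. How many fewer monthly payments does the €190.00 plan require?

Monthly rate r = 14.1%/12 = 1.175% = 0.01175.
At €40.00/mo: n = ⌈−ln(1 − rB₀/P)/ln(1+r)⌉ = 31 payments (last €28.78); total interest = total paid − €1,026.42 = €202.36.
At €190.00/mo: 6 payments (last €116.93); total interest €40.51.
Payments saved = 31 − 6 = 25.

25 fewer payments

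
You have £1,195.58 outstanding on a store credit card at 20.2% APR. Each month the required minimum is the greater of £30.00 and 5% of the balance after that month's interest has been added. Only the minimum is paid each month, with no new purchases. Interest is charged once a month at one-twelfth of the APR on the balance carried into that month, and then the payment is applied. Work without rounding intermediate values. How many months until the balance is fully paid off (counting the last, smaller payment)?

45 months

Monthly rate r = 20.2%/12 = 1.68333% = 0.0168333.
While 5% of the post-interest balance exceeds £30.00, each month B ← (B·(1+r))·(1 − 0.05), i.e. B shrinks by the factor (1+r)·0.95 = 0.96599.
This holds for months 1–21. Entering month 22 the balance is £578.12; 5% of the post-interest balance is now below £30.00, so the flat £30.00 minimum applies from here.
From month 22 a fixed £30.00 at rate r clears £578.12 in 24 more payments. Total: 21 + 24 = 45 months.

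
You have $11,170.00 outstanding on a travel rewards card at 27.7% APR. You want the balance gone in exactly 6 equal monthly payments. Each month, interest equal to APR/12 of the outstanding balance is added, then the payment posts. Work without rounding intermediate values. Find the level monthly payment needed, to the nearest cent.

$2,014.93

Monthly rate r = 27.7%/12 = 2.30833% = 0.0230833.
Level-payment amortization: P = B₀·r / (1 − (1+r)^(−n)) = 11170.00·0.0230833 / (1 − 1.02308^(−6)).
Denominator 1 − (1+r)^(−6) = 0.12796495.
P = 257.841 / 0.12796495 ≈ 2014.93.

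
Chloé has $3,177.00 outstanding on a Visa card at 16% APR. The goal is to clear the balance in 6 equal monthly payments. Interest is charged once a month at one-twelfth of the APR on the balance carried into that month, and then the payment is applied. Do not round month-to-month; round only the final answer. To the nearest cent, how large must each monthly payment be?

Monthly rate r = 16%/12 = 1.33333% = 0.0133333.
Level-payment amortization: P = B₀·r / (1 − (1+r)^(−n)) = 3177.00·0.0133333 / (1 − 1.01333^(−6)).
Denominator 1 − (1+r)^(−6) = 0.0763955288.
P = 42.36 / 0.0763955288 ≈ 554.48.

$554.48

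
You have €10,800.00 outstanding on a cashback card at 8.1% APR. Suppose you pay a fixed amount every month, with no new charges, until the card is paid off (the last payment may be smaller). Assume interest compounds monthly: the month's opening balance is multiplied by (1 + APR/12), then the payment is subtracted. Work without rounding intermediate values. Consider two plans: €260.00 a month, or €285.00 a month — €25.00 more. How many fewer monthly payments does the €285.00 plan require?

5 fewer payments

Monthly rate r = 8.1%/12 = 0.675% = 0.00675.
At €260.00/mo: n = ⌈−ln(1 − rB₀/P)/ln(1+r)⌉ = 49 payments (last €236.87); total interest = total paid − €10,800.00 = €1,916.87.
At €285.00/mo: 44 payments (last €260.89); total interest €1,715.89.
Payments saved = 49 − 44 = 5.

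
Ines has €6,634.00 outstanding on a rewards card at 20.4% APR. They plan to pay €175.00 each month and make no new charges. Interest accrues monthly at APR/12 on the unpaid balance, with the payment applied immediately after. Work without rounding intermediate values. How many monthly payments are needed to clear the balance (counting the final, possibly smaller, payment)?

62 months

Monthly rate r = 20.4%/12 = 1.7% = 0.017.
Recurrence: B ← B·(1+r) − €175.00.
Month 1: interest €112.78; balance after payment €6,571.78.
Month 2: interest €111.72; balance after payment €6,508.50.
Closed form: n = −ln(1 − rB₀/P)/ln(1+r) = −ln(0.35555)/ln(1.017) ≈ 61.344, so the balance reaches zero during payment 62.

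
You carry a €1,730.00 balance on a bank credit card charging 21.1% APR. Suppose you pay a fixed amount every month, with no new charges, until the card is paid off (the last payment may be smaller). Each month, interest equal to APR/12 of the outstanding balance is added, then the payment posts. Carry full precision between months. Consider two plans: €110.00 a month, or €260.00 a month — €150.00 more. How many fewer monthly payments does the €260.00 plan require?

Monthly rate r = 21.1%/12 = 1.75833% = 0.0175833.
At €110.00/mo: n = ⌈−ln(1 − rB₀/P)/ln(1+r)⌉ = 19 payments (last €63.07); total interest = total paid − €1,730.00 = €313.07.
At €260.00/mo: 8 payments (last €36.26); total interest €126.26.
Payments saved = 19 − 8 = 11.

11 fewer payments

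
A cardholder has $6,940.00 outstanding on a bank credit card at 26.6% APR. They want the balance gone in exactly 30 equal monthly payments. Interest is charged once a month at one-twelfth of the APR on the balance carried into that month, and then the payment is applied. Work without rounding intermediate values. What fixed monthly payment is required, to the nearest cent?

Monthly rate r = 26.6%/12 = 2.21667% = 0.0221667.
Level-payment amortization: P = B₀·r / (1 − (1+r)^(−n)) = 6940.00·0.0221667 / (1 − 1.02217^(−30)).
Denominator 1 − (1+r)^(−30) = 0.481977563.
P = 153.837 / 0.481977563 ≈ 319.18.

$319.18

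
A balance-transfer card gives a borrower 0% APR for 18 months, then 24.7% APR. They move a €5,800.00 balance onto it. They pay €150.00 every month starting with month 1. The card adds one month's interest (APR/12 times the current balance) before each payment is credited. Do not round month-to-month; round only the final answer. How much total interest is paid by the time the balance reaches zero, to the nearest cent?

Promo months 1–18 at r₀ = 0%/12 = 0; months 19+ at r₁ = 24.7%/12 = 0.0205833.
After month 18 (no interest yet): B = €5,800.00 − 18·€150.00 = €3,100.00.
Then at r₁ with €150.00/mo: n₂ = −ln(1 − r₁·B/P)/ln(1+r₁) ≈ 27.19 → 28 more payments.
Total paid = 45·€150.00 + €29.35 = €6,779.35; interest = €6,779.35 − €5,800.00 = €979.35.

€979.35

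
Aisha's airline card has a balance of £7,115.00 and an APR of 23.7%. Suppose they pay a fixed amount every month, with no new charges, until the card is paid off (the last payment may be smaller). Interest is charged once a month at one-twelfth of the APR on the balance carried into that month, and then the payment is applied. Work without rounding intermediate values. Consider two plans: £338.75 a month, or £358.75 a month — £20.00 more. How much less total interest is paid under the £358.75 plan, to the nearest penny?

£162.94

Monthly rate r = 23.7%/12 = 1.975% = 0.01975.
At £338.75/mo: n = ⌈−ln(1 − rB₀/P)/ln(1+r)⌉ = 28 payments (last £135.69); total interest = total paid − £7,115.00 = £2,166.94.
At £358.75/mo: 26 payments (last £150.25); total interest £2,004.00.
Interest saved = £2,166.94 − £2,004.00 = £162.94.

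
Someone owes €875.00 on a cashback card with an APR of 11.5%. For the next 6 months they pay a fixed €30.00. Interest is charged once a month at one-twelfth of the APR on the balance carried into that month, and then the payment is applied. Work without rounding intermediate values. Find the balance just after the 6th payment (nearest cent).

Monthly rate r = 11.5%/12 = 0.958333% = 0.00958333.
Each month: B ← B·(1+r) − €30.00.
Month 1: interest €8.39; balance after payment €853.39.
Month 2: interest €8.18; balance after payment €831.56.
Month 3: interest €7.97; balance after payment €809.53.
Month 4: interest €7.76; balance after payment €787.29.
Month 5: interest €7.54; balance after payment €764.84.
Month 6: interest €7.33; balance after payment €742.17.

€742.17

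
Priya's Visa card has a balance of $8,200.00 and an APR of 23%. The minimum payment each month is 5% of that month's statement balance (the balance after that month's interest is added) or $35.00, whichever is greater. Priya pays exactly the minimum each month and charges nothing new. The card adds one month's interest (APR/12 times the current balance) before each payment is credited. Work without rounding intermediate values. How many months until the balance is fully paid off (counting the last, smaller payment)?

Monthly rate r = 23%/12 = 1.91667% = 0.0191667.
While 5% of the post-interest balance exceeds $35.00, each month B ← (B·(1+r))·(1 − 0.05), i.e. B shrinks by the factor (1+r)·0.95 = 0.96821.
This holds for months 1–77. Entering month 78 the balance is $681.42; 5% of the post-interest balance is now below $35.00, so the flat $35.00 minimum applies from here.
From month 78 a fixed $35.00 at rate r clears $681.42 in 25 more payments. Total: 77 + 25 = 102 months.

102 months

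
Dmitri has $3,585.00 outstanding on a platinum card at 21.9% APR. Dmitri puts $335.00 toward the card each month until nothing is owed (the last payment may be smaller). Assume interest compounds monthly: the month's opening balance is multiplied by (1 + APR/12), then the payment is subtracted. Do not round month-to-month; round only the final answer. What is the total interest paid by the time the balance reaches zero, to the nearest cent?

$439.91

Monthly rate r = 21.9%/12 = 1.825% = 0.01825.
Payoff takes n = ⌈−ln(1 − rB₀/P)/ln(1+r)⌉ = ⌈12.015⌉ = 13 payments; the last is $4.91.
Total paid = 12·$335.00 + $4.91 = $4,024.91.
Total interest = total paid − principal = $4,024.91 − $3,585.00 = $439.91.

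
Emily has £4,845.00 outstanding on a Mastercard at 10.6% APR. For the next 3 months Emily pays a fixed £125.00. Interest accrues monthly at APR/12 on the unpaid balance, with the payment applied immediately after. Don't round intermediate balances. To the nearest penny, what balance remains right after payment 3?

Monthly rate r = 10.6%/12 = 0.883333% = 0.00883333.
Each month: B ← B·(1+r) − £125.00.
Month 1: interest £42.80; balance after payment £4,762.80.
Month 2: interest £42.07; balance after payment £4,679.87.
Month 3: interest £41.34; balance after payment £4,596.21.

£4,596.21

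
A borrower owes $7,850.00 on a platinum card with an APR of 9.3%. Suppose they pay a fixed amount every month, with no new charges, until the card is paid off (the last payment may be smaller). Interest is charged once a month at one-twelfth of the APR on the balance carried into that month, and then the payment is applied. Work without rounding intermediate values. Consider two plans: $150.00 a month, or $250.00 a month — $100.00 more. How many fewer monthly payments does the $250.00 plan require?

31 fewer payments

Monthly rate r = 9.3%/12 = 0.775% = 0.00775.
At $150.00/mo: n = ⌈−ln(1 − rB₀/P)/ln(1+r)⌉ = 68 payments (last $57.00); total interest = total paid − $7,850.00 = $2,257.00.
At $250.00/mo: 37 payments (last $30.22); total interest $1,180.22.
Payments saved = 68 − 37 = 31.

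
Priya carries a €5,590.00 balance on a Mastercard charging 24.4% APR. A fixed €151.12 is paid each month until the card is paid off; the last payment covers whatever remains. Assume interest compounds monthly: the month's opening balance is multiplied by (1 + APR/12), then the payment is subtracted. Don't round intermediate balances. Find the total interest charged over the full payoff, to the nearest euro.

€4,882

Monthly rate r = 24.4%/12 = 2.03333% = 0.0203333.
Payoff takes n = ⌈−ln(1 − rB₀/P)/ln(1+r)⌉ = ⌈69.296⌉ = 70 payments; the last is €45.08.
Total paid = 69·€151.12 + €45.08 = €10,472.36.
Total interest = total paid − principal = €10,472.36 − €5,590.00 = €4,882.36.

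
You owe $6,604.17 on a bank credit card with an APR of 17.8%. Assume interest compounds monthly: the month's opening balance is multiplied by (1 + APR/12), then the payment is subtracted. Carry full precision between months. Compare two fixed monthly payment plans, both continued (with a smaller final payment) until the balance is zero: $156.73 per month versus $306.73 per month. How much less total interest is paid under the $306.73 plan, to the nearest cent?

Monthly rate r = 17.8%/12 = 1.48333% = 0.0148333.
At $156.73/mo: n = ⌈−ln(1 − rB₀/P)/ln(1+r)⌉ = 67 payments (last $97.29); total interest = total paid − $6,604.17 = $3,837.30.
At $306.73/mo: 27 payments (last $40.03); total interest $1,410.84.
Interest saved = $3,837.30 − $1,410.84 = $2,426.46.

$2,426.46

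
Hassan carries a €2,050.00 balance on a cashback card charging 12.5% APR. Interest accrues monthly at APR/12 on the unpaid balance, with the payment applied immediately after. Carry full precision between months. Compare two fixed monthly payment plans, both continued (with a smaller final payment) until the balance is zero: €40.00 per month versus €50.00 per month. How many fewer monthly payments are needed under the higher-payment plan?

Monthly rate r = 12.5%/12 = 1.04167% = 0.0104167.
At €40.00/mo: n = ⌈−ln(1 − rB₀/P)/ln(1+r)⌉ = 74 payments (last €26.19); total interest = total paid − €2,050.00 = €896.19.
At €50.00/mo: 54 payments (last €37.62); total interest €637.62.
Payments saved = 74 − 54 = 20.

20 fewer payments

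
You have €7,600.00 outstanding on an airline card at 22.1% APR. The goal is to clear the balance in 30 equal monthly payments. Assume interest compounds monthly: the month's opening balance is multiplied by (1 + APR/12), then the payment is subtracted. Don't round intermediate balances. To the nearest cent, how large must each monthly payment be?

€332.00

Monthly rate r = 22.1%/12 = 1.84167% = 0.0184167.
Level-payment amortization: P = B₀·r / (1 − (1+r)^(−n)) = 7600.00·0.0184167 / (1 − 1.01842^(−30)).
Denominator 1 − (1+r)^(−30) = 0.421590978.
P = 139.967 / 0.421590978 ≈ 332.00.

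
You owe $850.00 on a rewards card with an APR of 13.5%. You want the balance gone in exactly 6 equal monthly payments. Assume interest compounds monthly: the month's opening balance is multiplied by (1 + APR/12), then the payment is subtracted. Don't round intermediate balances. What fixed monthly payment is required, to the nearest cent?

Monthly rate r = 13.5%/12 = 1.125% = 0.01125.
Level-payment amortization: P = B₀·r / (1 − (1+r)^(−n)) = 850.00·0.01125 / (1 − 1.01125^(−6)).
Denominator 1 − (1+r)^(−6) = 0.0649199481.
P = 9.5625 / 0.0649199481 ≈ 147.30.

$147.30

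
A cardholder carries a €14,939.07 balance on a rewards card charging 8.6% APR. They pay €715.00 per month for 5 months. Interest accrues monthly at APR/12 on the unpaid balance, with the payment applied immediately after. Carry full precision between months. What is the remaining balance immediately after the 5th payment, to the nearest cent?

Monthly rate r = 8.6%/12 = 0.716667% = 0.00716667.
Each month: B ← B·(1+r) − €715.00.
Month 1: interest €107.06; balance after payment €14,331.13.
Month 2: interest €102.71; balance after payment €13,718.84.
Month 3: interest €98.32; balance after payment €13,102.16.
Month 4: interest €93.90; balance after payment €12,481.06.
Month 5: interest €89.45; balance after payment €11,855.50.

€11,855.50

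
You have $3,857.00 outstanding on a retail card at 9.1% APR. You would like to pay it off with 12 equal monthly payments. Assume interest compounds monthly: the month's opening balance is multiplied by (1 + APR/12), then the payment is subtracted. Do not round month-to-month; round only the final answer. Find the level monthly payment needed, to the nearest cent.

$337.48

Monthly rate r = 9.1%/12 = 0.758333% = 0.00758333.
Level-payment amortization: P = B₀·r / (1 − (1+r)^(−n)) = 3857.00·0.00758333 / (1 − 1.00758^(−12)).
Denominator 1 − (1+r)^(−12) = 0.0866687898.
P = 29.2489 / 0.0866687898 ≈ 337.48.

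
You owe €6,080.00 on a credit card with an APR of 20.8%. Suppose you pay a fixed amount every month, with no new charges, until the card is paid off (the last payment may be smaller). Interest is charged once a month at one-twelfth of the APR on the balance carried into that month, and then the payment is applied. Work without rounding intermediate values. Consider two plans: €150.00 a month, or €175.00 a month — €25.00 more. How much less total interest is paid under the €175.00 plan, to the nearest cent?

€1,196.97

Monthly rate r = 20.8%/12 = 1.73333% = 0.0173333.
At €150.00/mo: n = ⌈−ln(1 − rB₀/P)/ln(1+r)⌉ = 71 payments (last €84.68); total interest = total paid − €6,080.00 = €4,504.68.
At €175.00/mo: 54 payments (last €112.71); total interest €3,307.71.
Interest saved = €4,504.68 − €3,307.71 = €1,196.97.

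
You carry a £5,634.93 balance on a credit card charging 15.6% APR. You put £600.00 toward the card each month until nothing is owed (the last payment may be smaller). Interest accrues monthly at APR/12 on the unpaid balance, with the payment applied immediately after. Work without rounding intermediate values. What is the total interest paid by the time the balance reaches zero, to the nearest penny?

Monthly rate r = 15.6%/12 = 1.3% = 0.013.
Payoff takes n = ⌈−ln(1 − rB₀/P)/ln(1+r)⌉ = ⌈10.081⌉ = 11 payments; the last is £49.02.
Total paid = 10·£600.00 + £49.02 = £6,049.02.
Total interest = total paid − principal = £6,049.02 − £5,634.93 = £414.09.

£414.09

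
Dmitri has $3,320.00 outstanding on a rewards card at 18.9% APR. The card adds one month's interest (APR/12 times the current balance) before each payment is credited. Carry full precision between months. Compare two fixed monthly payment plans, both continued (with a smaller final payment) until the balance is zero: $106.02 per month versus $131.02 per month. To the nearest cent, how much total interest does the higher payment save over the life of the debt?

$340.73

Monthly rate r = 18.9%/12 = 1.575% = 0.01575.
At $106.02/mo: n = ⌈−ln(1 − rB₀/P)/ln(1+r)⌉ = 44 payments (last $52.34); total interest = total paid − $3,320.00 = $1,291.20.
At $131.02/mo: 33 payments (last $77.83); total interest $950.47.
Interest saved = $1,291.20 − $950.47 = $340.73.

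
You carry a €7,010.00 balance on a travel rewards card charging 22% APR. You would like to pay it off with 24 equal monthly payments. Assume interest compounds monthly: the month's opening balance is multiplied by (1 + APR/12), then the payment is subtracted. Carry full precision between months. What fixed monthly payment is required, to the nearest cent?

€363.67

Monthly rate r = 22%/12 = 1.83333% = 0.0183333.
Level-payment amortization: P = B₀·r / (1 − (1+r)^(−n)) = 7010.00·0.0183333 / (1 − 1.01833^(−24)).
Denominator 1 − (1+r)^(−24) = 0.353392164.
P = 128.517 / 0.353392164 ≈ 363.67.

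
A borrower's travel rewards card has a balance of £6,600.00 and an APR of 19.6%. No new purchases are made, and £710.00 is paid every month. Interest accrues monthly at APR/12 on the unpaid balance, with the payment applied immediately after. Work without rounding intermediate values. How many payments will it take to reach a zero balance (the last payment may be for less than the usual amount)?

Monthly rate r = 19.6%/12 = 1.63333% = 0.0163333.
Recurrence: B ← B·(1+r) − £710.00.
Month 1: interest £107.80; balance after payment £5,997.80.
Month 2: interest £97.96; balance after payment £5,385.76.
Closed form: n = −ln(1 − rB₀/P)/ln(1+r) = −ln(0.84817)/ln(1.01633) ≈ 10.164, so the balance reaches zero during payment 11.

11 months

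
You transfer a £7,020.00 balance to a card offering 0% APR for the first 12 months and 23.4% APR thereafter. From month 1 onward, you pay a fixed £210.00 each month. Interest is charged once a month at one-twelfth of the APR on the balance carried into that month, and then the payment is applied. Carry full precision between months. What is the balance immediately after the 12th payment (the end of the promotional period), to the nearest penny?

£4,500.00

Promo months 1–12 at r₀ = 0%/12 = 0; months 13+ at r₁ = 23.4%/12 = 0.0195.
After month 12 (no interest yet): B = £7,020.00 − 12·£210.00 = £4,500.00.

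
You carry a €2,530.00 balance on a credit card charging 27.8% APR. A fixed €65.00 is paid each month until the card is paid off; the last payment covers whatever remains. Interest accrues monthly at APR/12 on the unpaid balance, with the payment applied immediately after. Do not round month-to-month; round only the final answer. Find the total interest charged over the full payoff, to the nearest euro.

Monthly rate r = 27.8%/12 = 2.31667% = 0.0231667.
Payoff takes n = ⌈−ln(1 − rB₀/P)/ln(1+r)⌉ = ⌈101.296⌉ = 102 payments; the last is €19.38.
Total paid = 101·€65.00 + €19.38 = €6,584.38.
Total interest = total paid − principal = €6,584.38 − €2,530.00 = €4,054.38.

€4,054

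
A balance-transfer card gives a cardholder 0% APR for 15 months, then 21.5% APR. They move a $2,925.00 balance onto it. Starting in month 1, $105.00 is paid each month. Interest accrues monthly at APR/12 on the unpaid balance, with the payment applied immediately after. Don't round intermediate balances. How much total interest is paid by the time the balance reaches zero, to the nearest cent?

$198.32

Promo months 1–15 at r₀ = 0%/12 = 0; months 16+ at r₁ = 21.5%/12 = 0.0179167.
After month 15 (no interest yet): B = $2,925.00 − 15·$105.00 = $1,350.00.
Then at r₁ with $105.00/mo: n₂ = −ln(1 − r₁·B/P)/ln(1+r₁) ≈ 14.74 → 15 more payments.
Total paid = 29·$105.00 + $78.32 = $3,123.32; interest = $3,123.32 − $2,925.00 = $198.32.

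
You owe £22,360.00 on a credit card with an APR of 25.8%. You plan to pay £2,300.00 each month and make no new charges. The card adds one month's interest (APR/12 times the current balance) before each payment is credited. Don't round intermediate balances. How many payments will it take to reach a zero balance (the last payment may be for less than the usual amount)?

Monthly rate r = 25.8%/12 = 2.15% = 0.0215.
Recurrence: B ← B·(1+r) − £2,300.00.
Month 1: interest £480.74; balance after payment £20,540.74.
Month 2: interest £441.63; balance after payment £18,682.37.
Closed form: n = −ln(1 − rB₀/P)/ln(1+r) = −ln(0.79098)/ln(1.0215) ≈ 11.023, so the balance reaches zero during payment 12.

12 payments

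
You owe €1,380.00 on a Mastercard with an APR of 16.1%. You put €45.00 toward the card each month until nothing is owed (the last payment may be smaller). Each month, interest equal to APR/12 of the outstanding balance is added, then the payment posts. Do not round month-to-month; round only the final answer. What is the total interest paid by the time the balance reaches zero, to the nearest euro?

Monthly rate r = 16.1%/12 = 1.34167% = 0.0134167.
Payoff takes n = ⌈−ln(1 − rB₀/P)/ln(1+r)⌉ = ⌈39.774⌉ = 40 payments; the last is €34.87.
Total paid = 39·€45.00 + €34.87 = €1,789.87.
Total interest = total paid − principal = €1,789.87 − €1,380.00 = €409.87.

€410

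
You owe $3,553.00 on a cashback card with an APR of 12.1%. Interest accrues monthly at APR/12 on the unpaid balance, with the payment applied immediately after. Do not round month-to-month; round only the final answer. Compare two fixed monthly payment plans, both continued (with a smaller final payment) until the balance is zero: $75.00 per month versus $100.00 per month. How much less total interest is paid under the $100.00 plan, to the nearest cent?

Monthly rate r = 12.1%/12 = 1.00833% = 0.0100833.
At $75.00/mo: n = ⌈−ln(1 − rB₀/P)/ln(1+r)⌉ = 65 payments (last $55.21); total interest = total paid − $3,553.00 = $1,302.21.
At $100.00/mo: 45 payments (last $21.30); total interest $868.30.
Interest saved = $1,302.21 − $868.30 = $433.91.

$433.91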